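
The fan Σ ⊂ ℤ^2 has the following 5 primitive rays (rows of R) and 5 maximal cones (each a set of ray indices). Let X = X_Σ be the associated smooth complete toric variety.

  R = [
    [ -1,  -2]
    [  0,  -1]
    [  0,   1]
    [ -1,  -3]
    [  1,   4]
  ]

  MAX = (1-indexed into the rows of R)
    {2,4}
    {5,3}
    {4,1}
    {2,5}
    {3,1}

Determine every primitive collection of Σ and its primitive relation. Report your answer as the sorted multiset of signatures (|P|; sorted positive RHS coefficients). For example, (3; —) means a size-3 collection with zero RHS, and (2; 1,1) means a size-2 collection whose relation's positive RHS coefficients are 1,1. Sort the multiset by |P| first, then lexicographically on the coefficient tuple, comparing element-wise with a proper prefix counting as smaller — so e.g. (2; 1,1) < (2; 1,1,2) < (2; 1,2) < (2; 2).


Minimal non-faces — 5 found among 5 rays, 5 max cones:

  • {2,3}:  v_{2} + v_{3} = 0  so sig = (2; —)
  • {1,2}:  v_{1} + v_{2} = v_{4}  so sig = (2; 1)
  • {3,4}:  v_{3} + v_{4} = v_{1}  so sig = (2; 1)
  • {4,5}:  v_{4} + v_{5} = v_{3}  so sig = (2; 1)
  • {1,5}:  v_{1} + v_{5} = 2·v_{3}  so sig = (2; 2)

Hence PRS(X_Σ) =
{ (2; —),  (2; 1) ×3,  (2; 2) }


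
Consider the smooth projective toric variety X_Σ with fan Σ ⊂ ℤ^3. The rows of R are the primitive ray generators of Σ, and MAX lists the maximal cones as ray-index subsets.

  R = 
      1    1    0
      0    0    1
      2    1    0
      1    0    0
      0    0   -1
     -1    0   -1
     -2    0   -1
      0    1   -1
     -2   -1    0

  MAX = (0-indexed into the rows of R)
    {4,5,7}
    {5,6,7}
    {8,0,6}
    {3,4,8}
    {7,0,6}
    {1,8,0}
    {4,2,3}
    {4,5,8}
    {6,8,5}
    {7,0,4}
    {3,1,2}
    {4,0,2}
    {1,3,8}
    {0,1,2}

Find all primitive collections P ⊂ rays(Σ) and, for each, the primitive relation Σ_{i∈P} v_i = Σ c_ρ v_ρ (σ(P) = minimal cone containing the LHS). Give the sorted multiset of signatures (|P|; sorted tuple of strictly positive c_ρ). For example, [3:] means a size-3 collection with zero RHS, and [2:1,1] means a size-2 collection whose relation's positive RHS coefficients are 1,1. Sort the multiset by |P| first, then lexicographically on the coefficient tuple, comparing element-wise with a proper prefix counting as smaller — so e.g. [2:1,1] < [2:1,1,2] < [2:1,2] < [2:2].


|primitive collections| = 16. Relations:

  P={1,4}:  v_{1} + v_{4} = 0  →  sig = [2:]
  P={2,8}:  v_{2} + v_{8} = 0  →  sig = [2:]
  P={0,3}:  v_{0} + v_{3} = v_{2}  →  sig = [2:1]
  P={0,5}:  v_{0} + v_{5} = v_{7}  →  sig = [2:1]
  P={2,6}:  v_{2} + v_{6} = v_{7}  →  sig = [2:1]
  P={3,5}:  v_{3} + v_{5} = v_{4}  →  sig = [2:1]
  P={3,6}:  v_{3} + v_{6} = v_{5}  →  sig = [2:1]
  P={7,8}:  v_{7} + v_{8} = v_{6}  →  sig = [2:1]
  P={1,5}:  v_{1} + v_{5} = v_{0} + v_{8}  →  sig = [2:1,1]
  P={2,5}:  v_{2} + v_{5} = v_{0} + v_{4}  →  sig = [2:1,1]
  P={3,7}:  v_{3} + v_{7} = v_{0} + v_{4}  →  sig = [2:1,1]
  P={1,7}:  v_{1} + v_{7} = 2·v_{0} + v_{8}  →  sig = [2:1,2]
  P={2,7}:  v_{2} + v_{7} = 2·v_{0} + v_{4}  →  sig = [2:1,2]
  P={4,6}:  v_{4} + v_{6} = 2·v_{5}  →  sig = [2:2]
  P={1,6}:  v_{1} + v_{6} = 2·v_{0} + 2·v_{8}  →  sig = [2:2,2]
  P={0,4,8}:  v_{0} + v_{4} + v_{8} = v_{5}  →  sig = [3:1]

so the primitive-relation signature multiset is
    [2:]
    [2:]
    [2:1]
    [2:1]
    [2:1]
    [2:1]
    [2:1]
    [2:1]
    [2:1,1]
    [2:1,1]
    [2:1,1]
    [2:1,2]
    [2:1,2]
    [2:2]
    [2:2,2]
    [3:1]


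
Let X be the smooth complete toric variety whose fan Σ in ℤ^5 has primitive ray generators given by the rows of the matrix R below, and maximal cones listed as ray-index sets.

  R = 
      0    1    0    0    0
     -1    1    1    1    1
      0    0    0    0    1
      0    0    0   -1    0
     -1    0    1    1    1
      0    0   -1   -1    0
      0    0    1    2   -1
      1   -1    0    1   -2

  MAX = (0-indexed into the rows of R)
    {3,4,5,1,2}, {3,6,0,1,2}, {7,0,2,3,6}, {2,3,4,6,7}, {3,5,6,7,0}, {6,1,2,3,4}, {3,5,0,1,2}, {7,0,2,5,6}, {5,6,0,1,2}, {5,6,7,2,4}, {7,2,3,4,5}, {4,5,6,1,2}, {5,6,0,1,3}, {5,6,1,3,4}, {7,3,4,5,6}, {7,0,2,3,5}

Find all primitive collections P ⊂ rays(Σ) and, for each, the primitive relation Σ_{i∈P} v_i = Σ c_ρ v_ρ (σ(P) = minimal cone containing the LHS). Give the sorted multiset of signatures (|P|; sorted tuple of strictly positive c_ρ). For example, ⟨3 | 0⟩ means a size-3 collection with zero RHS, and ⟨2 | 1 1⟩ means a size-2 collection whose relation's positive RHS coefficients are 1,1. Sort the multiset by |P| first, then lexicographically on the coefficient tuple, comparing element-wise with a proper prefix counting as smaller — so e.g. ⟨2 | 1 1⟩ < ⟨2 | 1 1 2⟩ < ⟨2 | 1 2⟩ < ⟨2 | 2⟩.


Δ(Σ) — 8 vertices, 3 min non-faces:

  P={0,4}:  v_{0} + v_{4} = v_{1}  →  sig = ⟨2 | 1⟩
  P={1,7}:  v_{1} + v_{7} = v_{6}  →  sig = ⟨2 | 1⟩
  P={2,3,5,6}:  v_{2} + v_{3} + v_{5} + v_{6} = 0  →  sig = ⟨4 | 0⟩

Sorted signature multiset PRS(X):
    ⟨2 | 1⟩
    ⟨2 | 1⟩
    ⟨4 | 0⟩


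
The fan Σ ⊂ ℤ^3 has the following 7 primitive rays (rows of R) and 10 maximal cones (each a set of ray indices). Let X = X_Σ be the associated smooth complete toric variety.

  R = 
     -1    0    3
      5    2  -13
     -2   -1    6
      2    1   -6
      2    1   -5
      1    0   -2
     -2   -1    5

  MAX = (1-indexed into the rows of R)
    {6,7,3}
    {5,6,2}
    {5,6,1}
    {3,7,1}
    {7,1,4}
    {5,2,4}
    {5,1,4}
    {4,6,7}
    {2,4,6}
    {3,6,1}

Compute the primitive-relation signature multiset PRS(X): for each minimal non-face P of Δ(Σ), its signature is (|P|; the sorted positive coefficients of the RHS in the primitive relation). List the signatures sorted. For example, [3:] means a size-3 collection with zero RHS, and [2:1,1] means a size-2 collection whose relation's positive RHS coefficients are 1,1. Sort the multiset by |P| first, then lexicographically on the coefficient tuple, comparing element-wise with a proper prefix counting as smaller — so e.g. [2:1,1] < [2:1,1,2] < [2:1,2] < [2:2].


Primitive collections (9):

  P={3,4}:  v_{3} + v_{4} = 0 — sig = [2:]
  P={5,7}:  v_{5} + v_{7} = 0 — sig = [2:]
  P={2,3}:  v_{2} + v_{3} = v_{5} + v_{6} — sig = [2:1,1]
  P={2,7}:  v_{2} + v_{7} = v_{4} + v_{6} — sig = [2:1,1]
  P={3,5}:  v_{3} + v_{5} = v_{1} + v_{6} — sig = [2:1,1]
  P={1,2}:  v_{1} + v_{2} = 2·v_{5} — sig = [2:2]
  P={1,4,6}:  v_{1} + v_{4} + v_{6} = v_{5} — sig = [3:1]
  P={1,6,7}:  v_{1} + v_{6} + v_{7} = v_{3} — sig = [3:1]
  P={4,5,6}:  v_{4} + v_{5} + v_{6} = v_{2} — sig = [3:1]

Signatures (|P|; sorted positive RHS coefficients), sorted:
    [2:]
    [2:]
    [2:1,1]
    [2:1,1]
    [2:1,1]
    [2:2]
    [3:1]
    [3:1]
    [3:1]


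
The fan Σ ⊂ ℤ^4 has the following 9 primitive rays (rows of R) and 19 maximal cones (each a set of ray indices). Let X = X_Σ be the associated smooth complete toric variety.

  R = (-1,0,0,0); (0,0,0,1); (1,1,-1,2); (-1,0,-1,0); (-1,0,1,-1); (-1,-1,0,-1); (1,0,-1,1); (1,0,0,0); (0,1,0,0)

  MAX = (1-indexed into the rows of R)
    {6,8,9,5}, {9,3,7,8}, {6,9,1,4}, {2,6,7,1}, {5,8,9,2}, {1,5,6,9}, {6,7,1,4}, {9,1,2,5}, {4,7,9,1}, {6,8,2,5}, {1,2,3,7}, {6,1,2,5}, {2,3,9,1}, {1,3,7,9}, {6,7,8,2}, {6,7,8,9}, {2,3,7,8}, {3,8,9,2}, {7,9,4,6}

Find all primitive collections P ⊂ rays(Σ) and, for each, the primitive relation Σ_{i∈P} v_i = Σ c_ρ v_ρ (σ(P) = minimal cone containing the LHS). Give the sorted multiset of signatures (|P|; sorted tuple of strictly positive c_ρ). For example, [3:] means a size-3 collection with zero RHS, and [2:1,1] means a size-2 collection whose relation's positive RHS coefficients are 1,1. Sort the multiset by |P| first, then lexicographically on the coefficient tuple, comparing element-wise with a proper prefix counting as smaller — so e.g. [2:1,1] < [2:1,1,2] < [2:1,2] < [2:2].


11 minimal non-faces of Δ(Σ) (on 9 rays):

  {1,8}:  v_{1} + v_{8} = 0  ⟹  sig = [2:]
  {5,7}:  v_{5} + v_{7} = 0  ⟹  sig = [2:]
  {3,5}:  v_{3} + v_{5} = v_{2} + v_{9}  ⟹  sig = [2:1,1]
  {3,6}:  v_{3} + v_{6} = v_{1} + v_{7}  ⟹  sig = [2:1,1]
  {4,5}:  v_{4} + v_{5} = v_{1} + v_{6} + v_{9}  ⟹  sig = [2:1,1,1]
  {4,8}:  v_{4} + v_{8} = v_{6} + v_{7} + v_{9}  ⟹  sig = [2:1,1,1]
  {2,4}:  v_{2} + v_{4} = 2·v_{1} + v_{7}  ⟹  sig = [2:1,2]
  {3,4}:  v_{3} + v_{4} = 2·v_{1} + 2·v_{7} + v_{9}  ⟹  sig = [2:1,2,2]
  {2,6,9}:  v_{2} + v_{6} + v_{9} = v_{1}  ⟹  sig = [3:1]
  {2,7,9}:  v_{2} + v_{7} + v_{9} = v_{3}  ⟹  sig = [3:1]
  {1,6,7,9}:  v_{1} + v_{6} + v_{7} + v_{9} = v_{4}  ⟹  sig = [4:1]

so the primitive-relation signature multiset is
    |P|=2: 8 collections, coeffs (), (), (1,1), (1,1), (1,1,1), (1,1,1), (1,2), (1,2,2)
    |P|=3: 2 collections, coeffs (1), (1)
    |P|=4: 1 collection, coeffs (1)


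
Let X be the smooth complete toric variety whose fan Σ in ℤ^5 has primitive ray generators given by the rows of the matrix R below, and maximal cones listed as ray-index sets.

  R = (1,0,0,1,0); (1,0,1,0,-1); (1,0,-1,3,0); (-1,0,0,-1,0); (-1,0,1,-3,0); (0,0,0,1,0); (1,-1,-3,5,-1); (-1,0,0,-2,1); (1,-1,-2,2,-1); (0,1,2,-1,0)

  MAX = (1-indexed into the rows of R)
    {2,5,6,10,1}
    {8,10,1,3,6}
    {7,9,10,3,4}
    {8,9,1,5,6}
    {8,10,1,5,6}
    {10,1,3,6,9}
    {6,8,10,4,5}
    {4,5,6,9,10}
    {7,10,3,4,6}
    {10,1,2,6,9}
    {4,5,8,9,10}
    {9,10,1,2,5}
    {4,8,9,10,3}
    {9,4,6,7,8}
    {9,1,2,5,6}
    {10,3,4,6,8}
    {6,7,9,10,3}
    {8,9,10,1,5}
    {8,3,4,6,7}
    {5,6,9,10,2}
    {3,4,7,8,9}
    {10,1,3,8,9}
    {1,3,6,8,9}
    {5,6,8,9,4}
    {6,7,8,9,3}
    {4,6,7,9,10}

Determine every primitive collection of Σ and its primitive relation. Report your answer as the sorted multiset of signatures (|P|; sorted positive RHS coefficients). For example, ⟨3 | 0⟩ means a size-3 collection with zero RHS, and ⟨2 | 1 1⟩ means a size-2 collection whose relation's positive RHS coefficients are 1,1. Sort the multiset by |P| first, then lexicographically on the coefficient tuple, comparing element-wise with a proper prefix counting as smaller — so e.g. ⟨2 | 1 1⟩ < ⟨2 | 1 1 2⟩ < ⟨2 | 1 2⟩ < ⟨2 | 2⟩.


12 minimal non-faces of Δ(Σ) (on 10 rays):

  P={1,4}:  v_{1} + v_{4} = 0 — sig = ⟨2 | 0⟩
  P={3,5}:  v_{3} + v_{5} = 0 — sig = ⟨2 | 0⟩
  P={2,8}:  v_{2} + v_{8} = v_{1} + v_{5} — sig = ⟨2 | 1 1⟩
  P={1,7}:  v_{1} + v_{7} = v_{3} + v_{6} + v_{9} — sig = ⟨2 | 1 1 1⟩
  P={5,7}:  v_{5} + v_{7} = v_{4} + v_{6} + v_{9} — sig = ⟨2 | 1 1 1⟩
  P={2,3}:  v_{2} + v_{3} = v_{1} + v_{6} + v_{9} + v_{10} — sig = ⟨2 | 1 1 1 1⟩
  P={2,4}:  v_{2} + v_{4} = v_{5} + v_{6} + v_{9} + v_{10} — sig = ⟨2 | 1 1 1 1⟩
  P={2,7}:  v_{2} + v_{7} = 2·v_{6} + 2·v_{9} + v_{10} — sig = ⟨2 | 1 2 2⟩
  P={7,8,10}:  v_{7} + v_{8} + v_{10} = v_{3} + v_{4} — sig = ⟨3 | 1 1⟩
  P={6,8,9,10}:  v_{6} + v_{8} + v_{9} + v_{10} = 0 — sig = ⟨4 | 0⟩
  P={3,4,6,9}:  v_{3} + v_{4} + v_{6} + v_{9} = v_{7} — sig = ⟨4 | 1⟩
  P={1,5,6,9,10}:  v_{1} + v_{5} + v_{6} + v_{9} + v_{10} = v_{2} — sig = ⟨5 | 1⟩

Hence PRS(X_Σ) =
    |P|=2: 8 collections, coeffs (), (), (1,1), (1,1,1), (1,1,1), (1,1,1,1), (1,1,1,1), (1,2,2)
    |P|=3: 1 collection, coeffs (1,1)
    |P|=4: 2 collections, coeffs (), (1)
    |P|=5: 1 collection, coeffs (1)


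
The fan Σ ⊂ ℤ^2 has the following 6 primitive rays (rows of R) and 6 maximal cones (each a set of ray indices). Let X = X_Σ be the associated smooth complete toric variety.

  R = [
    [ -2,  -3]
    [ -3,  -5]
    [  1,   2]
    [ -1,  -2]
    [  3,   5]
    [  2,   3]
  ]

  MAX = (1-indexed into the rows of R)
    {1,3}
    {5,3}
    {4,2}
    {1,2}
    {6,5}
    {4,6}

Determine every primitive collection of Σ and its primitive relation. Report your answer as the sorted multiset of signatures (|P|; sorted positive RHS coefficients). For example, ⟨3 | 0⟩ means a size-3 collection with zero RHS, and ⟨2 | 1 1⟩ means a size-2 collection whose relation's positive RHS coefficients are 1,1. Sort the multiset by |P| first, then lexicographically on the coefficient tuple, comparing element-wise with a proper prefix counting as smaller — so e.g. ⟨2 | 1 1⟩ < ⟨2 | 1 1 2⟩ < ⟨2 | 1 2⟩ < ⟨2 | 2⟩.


|primitive collections| = 9. Relations:

  • {1,6}:  v_{1} + v_{6} = 0  →  sig = ⟨2 | 0⟩
  • {2,5}:  v_{2} + v_{5} = 0  →  sig = ⟨2 | 0⟩
  • {3,4}:  v_{3} + v_{4} = 0  →  sig = ⟨2 | 0⟩
  • {1,4}:  v_{1} + v_{4} = v_{2}  →  sig = ⟨2 | 1⟩
  • {1,5}:  v_{1} + v_{5} = v_{3}  →  sig = ⟨2 | 1⟩
  • {2,3}:  v_{2} + v_{3} = v_{1}  →  sig = ⟨2 | 1⟩
  • {2,6}:  v_{2} + v_{6} = v_{4}  →  sig = ⟨2 | 1⟩
  • {3,6}:  v_{3} + v_{6} = v_{5}  →  sig = ⟨2 | 1⟩
  • {4,5}:  v_{4} + v_{5} = v_{6}  →  sig = ⟨2 | 1⟩

Signatures (|P|; sorted positive RHS coefficients), sorted:
[⟨2 | 0⟩, ⟨2 | 0⟩, ⟨2 | 0⟩, ⟨2 | 1⟩, ⟨2 | 1⟩, ⟨2 | 1⟩, ⟨2 | 1⟩, ⟨2 | 1⟩, ⟨2 | 1⟩]


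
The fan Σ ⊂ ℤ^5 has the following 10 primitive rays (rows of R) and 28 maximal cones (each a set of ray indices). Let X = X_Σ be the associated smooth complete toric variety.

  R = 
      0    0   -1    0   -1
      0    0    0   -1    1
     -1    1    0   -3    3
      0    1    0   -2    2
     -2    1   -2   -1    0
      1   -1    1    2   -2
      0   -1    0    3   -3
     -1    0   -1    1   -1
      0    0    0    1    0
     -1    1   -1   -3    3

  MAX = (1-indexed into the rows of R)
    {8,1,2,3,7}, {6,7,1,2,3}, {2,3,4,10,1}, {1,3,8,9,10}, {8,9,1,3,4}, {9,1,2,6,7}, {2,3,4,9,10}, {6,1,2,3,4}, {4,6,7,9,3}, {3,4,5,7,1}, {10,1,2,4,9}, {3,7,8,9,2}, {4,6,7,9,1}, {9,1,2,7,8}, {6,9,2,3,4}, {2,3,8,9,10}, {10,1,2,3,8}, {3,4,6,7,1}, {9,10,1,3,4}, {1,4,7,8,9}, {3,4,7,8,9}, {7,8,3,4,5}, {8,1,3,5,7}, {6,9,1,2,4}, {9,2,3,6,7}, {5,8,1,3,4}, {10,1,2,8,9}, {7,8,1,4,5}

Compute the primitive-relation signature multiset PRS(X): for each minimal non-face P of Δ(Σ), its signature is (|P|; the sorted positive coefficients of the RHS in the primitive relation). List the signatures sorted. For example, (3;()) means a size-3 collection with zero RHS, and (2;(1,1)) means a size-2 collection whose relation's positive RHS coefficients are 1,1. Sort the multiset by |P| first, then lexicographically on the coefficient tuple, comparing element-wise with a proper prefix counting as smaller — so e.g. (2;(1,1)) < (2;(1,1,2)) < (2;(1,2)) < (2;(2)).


14 collections generate NE(X_Σ); each relation:

  {6,8}:  v_{6} + v_{8} = v_{7} — sig = (2;(1))
  {6,10}:  v_{6} + v_{10} = v_{2} — sig = (2;(1))
  {7,10}:  v_{7} + v_{10} = v_{2} + v_{8} — sig = (2;(1,1))
  {2,5}:  v_{2} + v_{5} = v_{1} + v_{3} + v_{8} — sig = (2;(1,1,1))
  {5,6}:  v_{5} + v_{6} = v_{1} + v_{3} + v_{4} + 2·v_{7} — sig = (2;(1,1,1,2))
  {5,10}:  v_{5} + v_{10} = 2·v_{1} + 2·v_{3} + v_{8} + v_{9} — sig = (2;(1,1,2,2))
  {5,9}:  v_{5} + v_{9} = v_{4} + 2·v_{8} — sig = (2;(1,2))
  {2,4,7}:  v_{2} + v_{4} + v_{7} = 0 — sig = (3;())
  {2,4,8}:  v_{2} + v_{4} + v_{8} = v_{1} + v_{3} + v_{9} — sig = (3;(1,1,1))
  {4,8,10}:  v_{4} + v_{8} + v_{10} = 2·v_{1} + 2·v_{3} + 2·v_{9} — sig = (3;(2,2,2))
  {1,3,6,9}:  v_{1} + v_{3} + v_{6} + v_{9} = 0 — sig = (4;())
  {1,2,3,9}:  v_{1} + v_{2} + v_{3} + v_{9} = v_{10} — sig = (4;(1))
  {1,3,7,9}:  v_{1} + v_{3} + v_{7} + v_{9} = v_{8} — sig = (4;(1))
  {1,3,4,7,8}:  v_{1} + v_{3} + v_{4} + v_{7} + v_{8} = v_{5} — sig = (5;(1))

Sorted signature multiset PRS(X):
[(2;(1)), (2;(1)), (2;(1,1)), (2;(1,1,1)), (2;(1,1,1,2)), (2;(1,1,2,2)), (2;(1,2)), (3;()), (3;(1,1,1)), (3;(2,2,2)), (4;()), (4;(1)), (4;(1)), (5;(1))]


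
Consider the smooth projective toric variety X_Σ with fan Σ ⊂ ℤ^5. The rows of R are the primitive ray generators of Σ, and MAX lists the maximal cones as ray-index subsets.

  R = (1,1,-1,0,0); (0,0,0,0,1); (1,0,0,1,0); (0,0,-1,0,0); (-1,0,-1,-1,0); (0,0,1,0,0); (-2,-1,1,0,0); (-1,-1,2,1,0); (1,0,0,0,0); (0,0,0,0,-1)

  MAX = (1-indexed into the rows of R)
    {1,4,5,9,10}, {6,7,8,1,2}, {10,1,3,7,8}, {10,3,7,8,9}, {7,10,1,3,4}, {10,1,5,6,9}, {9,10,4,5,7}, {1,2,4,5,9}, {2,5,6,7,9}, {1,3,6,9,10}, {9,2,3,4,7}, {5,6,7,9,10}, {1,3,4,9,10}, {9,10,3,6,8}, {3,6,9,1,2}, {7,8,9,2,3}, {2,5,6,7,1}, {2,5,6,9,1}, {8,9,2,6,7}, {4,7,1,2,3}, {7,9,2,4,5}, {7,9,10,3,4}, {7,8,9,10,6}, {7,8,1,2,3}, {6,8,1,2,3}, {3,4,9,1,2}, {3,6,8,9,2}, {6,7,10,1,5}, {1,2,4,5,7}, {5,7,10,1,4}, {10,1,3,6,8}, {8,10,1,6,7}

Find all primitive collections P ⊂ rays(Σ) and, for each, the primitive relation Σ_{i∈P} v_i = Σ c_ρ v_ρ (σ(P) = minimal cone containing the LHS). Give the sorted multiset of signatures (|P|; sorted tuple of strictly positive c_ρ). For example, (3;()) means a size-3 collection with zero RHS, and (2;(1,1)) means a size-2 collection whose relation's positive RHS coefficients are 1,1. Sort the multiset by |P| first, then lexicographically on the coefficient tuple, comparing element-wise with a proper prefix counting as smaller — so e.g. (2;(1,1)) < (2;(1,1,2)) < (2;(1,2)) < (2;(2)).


|primitive collections| = 8. Relations:

  {2,10}:  v_{2} + v_{10} = 0  ⟹  sig = (2;())
  {4,6}:  v_{4} + v_{6} = 0  ⟹  sig = (2;())
  {3,5}:  v_{3} + v_{5} = v_{4}  ⟹  sig = (2;(1))
  {5,8}:  v_{5} + v_{8} = v_{7}  ⟹  sig = (2;(1))
  {4,8}:  v_{4} + v_{8} = v_{3} + v_{7}  ⟹  sig = (2;(1,1))
  {1,7,9}:  v_{1} + v_{7} + v_{9} = 0  ⟹  sig = (3;())
  {3,6,7}:  v_{3} + v_{6} + v_{7} = v_{8}  ⟹  sig = (3;(1))
  {1,8,9}:  v_{1} + v_{8} + v_{9} = v_{3} + v_{6}  ⟹  sig = (3;(1,1))

Hence PRS(X_Σ) =
[(2;()), (2;()), (2;(1)), (2;(1)), (2;(1,1)), (3;()), (3;(1)), (3;(1,1))]


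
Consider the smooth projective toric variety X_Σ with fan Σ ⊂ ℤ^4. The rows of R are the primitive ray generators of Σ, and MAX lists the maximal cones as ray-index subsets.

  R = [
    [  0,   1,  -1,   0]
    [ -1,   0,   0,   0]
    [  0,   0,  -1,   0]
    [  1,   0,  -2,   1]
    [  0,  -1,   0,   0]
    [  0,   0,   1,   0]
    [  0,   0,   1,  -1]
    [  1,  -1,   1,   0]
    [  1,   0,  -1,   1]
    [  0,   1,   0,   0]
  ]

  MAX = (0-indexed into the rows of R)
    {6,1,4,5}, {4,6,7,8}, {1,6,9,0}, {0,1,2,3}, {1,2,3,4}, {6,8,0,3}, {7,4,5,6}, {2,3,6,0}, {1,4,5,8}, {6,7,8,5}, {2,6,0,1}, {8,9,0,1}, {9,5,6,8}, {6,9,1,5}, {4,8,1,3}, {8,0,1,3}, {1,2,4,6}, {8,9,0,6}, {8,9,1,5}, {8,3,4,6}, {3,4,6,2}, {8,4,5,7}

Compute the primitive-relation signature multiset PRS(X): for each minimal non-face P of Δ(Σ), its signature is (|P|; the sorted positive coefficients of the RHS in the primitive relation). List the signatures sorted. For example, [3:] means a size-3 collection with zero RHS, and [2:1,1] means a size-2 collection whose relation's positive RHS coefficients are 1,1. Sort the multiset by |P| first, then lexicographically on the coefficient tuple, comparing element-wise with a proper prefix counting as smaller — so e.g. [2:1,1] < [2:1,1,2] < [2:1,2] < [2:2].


Primitive collections (16):

  P = {2,5}:  v_{2} + v_{5} = 0 ; sig = [2:]
  P = {4,9}:  v_{4} + v_{9} = 0 ; sig = [2:]
  P = {0,4}:  v_{0} + v_{4} = v_{2} ; sig = [2:1]
  P = {0,5}:  v_{0} + v_{5} = v_{9} ; sig = [2:1]
  P = {2,8}:  v_{2} + v_{8} = v_{3} ; sig = [2:1]
  P = {2,9}:  v_{2} + v_{9} = v_{0} ; sig = [2:1]
  P = {3,5}:  v_{3} + v_{5} = v_{8} ; sig = [2:1]
  P = {0,7}:  v_{0} + v_{7} = v_{6} + v_{8} ; sig = [2:1,1]
  P = {1,7}:  v_{1} + v_{7} = v_{4} + v_{5} ; sig = [2:1,1]
  P = {3,9}:  v_{3} + v_{9} = v_{0} + v_{8} ; sig = [2:1,1]
  P = {2,7}:  v_{2} + v_{7} = v_{4} + v_{6} + v_{8} ; sig = [2:1,1,1]
  P = {7,9}:  v_{7} + v_{9} = v_{5} + v_{6} + v_{8} ; sig = [2:1,1,1]
  P = {3,7}:  v_{3} + v_{7} = v_{4} + v_{6} + 2·v_{8} ; sig = [2:1,1,2]
  P = {1,6,8}:  v_{1} + v_{6} + v_{8} = 0 ; sig = [3:]
  P = {1,3,6}:  v_{1} + v_{3} + v_{6} = v_{2} ; sig = [3:1]
  P = {4,5,6,8}:  v_{4} + v_{5} + v_{6} + v_{8} = v_{7} ; sig = [4:1]

so the primitive-relation signature multiset is
    |P|=2: 13 collections, coeffs (), (), (1), (1), (1), (1), (1), (1,1), (1,1), (1,1), (1,1,1), (1,1,1), (1,1,2)
    |P|=3: 2 collections, coeffs (), (1)
    |P|=4: 1 collection, coeffs (1)


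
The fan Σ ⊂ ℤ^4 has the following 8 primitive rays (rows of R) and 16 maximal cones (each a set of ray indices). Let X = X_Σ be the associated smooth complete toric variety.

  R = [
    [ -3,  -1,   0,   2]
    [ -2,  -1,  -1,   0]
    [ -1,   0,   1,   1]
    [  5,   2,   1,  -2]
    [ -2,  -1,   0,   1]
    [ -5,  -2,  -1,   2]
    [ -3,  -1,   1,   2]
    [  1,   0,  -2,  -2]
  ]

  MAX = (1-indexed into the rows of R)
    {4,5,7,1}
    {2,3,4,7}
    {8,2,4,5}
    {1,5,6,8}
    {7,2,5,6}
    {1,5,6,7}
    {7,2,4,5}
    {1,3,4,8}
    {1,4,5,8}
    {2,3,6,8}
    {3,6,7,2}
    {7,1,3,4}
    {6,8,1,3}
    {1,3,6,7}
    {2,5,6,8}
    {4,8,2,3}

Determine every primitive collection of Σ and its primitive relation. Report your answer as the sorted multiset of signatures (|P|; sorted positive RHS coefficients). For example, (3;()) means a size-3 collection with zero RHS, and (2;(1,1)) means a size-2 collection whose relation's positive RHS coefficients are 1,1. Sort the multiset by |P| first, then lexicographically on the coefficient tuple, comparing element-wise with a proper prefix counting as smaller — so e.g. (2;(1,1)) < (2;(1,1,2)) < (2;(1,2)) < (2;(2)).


|primitive collections| = 4. Relations:

  P={4,6}:  v_{4} + v_{6} = 0 ; sig = (2;())
  P={1,2}:  v_{1} + v_{2} = v_{6} ; sig = (2;(1))
  P={3,5}:  v_{3} + v_{5} = v_{7} ; sig = (2;(1))
  P={7,8}:  v_{7} + v_{8} = v_{2} ; sig = (2;(1))

Signatures (|P|; sorted positive RHS coefficients), sorted:
    (2;())
    (2;(1))
    (2;(1))
    (2;(1))


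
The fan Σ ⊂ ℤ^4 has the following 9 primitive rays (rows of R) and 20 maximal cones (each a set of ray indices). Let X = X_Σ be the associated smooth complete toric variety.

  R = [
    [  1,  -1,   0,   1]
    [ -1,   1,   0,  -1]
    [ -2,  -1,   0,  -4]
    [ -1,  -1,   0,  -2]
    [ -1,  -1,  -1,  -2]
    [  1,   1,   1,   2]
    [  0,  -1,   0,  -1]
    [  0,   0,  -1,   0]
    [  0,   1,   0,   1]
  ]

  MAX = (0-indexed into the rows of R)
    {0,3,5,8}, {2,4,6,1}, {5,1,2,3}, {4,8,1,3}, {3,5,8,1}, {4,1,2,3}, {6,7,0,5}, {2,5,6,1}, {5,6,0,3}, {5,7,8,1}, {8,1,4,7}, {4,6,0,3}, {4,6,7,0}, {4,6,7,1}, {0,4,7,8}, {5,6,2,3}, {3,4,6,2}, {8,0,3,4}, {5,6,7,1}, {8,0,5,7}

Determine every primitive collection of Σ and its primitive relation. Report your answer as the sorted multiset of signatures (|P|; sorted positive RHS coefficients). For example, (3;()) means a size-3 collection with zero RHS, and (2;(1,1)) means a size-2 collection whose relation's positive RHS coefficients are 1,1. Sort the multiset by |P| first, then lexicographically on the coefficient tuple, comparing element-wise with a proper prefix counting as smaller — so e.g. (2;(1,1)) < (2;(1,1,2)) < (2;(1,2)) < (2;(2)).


Σ has 8 primitive collections:

  • {0,1}:  v_{0} + v_{1} = 0  ⟹  sig = (2;())
  • {4,5}:  v_{4} + v_{5} = 0  ⟹  sig = (2;())
  • {6,8}:  v_{6} + v_{8} = 0  ⟹  sig = (2;())
  • {3,7}:  v_{3} + v_{7} = v_{4}  ⟹  sig = (2;(1))
  • {0,2}:  v_{0} + v_{2} = v_{3} + v_{6}  ⟹  sig = (2;(1,1))
  • {2,8}:  v_{2} + v_{8} = v_{1} + v_{3}  ⟹  sig = (2;(1,1))
  • {2,7}:  v_{2} + v_{7} = v_{1} + v_{4} + v_{6}  ⟹  sig = (2;(1,1,1))
  • {1,3,6}:  v_{1} + v_{3} + v_{6} = v_{2}  ⟹  sig = (3;(1))

Signatures (|P|; sorted positive RHS coefficients), sorted:
{ (2;()) ×3,  (2;(1)),  (2;(1,1)) ×2,  (2;(1,1,1)),  (3;(1)) }


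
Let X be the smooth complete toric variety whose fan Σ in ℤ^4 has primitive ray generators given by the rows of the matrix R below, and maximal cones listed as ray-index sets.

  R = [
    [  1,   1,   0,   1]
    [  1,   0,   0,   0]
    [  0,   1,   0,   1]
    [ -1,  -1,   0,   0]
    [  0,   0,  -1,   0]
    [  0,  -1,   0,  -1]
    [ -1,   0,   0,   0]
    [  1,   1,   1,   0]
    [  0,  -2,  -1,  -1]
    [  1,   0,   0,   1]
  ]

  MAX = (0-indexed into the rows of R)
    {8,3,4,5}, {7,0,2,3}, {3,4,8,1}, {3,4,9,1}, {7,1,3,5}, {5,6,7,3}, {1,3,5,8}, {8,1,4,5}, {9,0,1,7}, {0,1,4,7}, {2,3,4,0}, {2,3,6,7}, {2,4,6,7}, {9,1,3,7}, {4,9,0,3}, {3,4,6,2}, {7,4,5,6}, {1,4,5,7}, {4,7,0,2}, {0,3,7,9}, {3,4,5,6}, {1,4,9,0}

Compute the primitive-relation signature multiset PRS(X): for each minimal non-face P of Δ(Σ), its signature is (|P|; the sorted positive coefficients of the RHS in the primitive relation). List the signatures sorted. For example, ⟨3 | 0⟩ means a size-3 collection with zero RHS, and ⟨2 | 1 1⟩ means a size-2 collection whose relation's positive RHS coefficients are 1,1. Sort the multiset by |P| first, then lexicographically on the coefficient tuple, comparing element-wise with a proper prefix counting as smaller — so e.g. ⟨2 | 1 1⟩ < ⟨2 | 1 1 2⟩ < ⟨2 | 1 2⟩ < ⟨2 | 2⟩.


17 minimal non-faces of Δ(Σ) (on 10 rays):

  P={1,6}:  v_{1} + v_{6} = 0  →  sig = ⟨2 | 0⟩
  P={2,5}:  v_{2} + v_{5} = 0  →  sig = ⟨2 | 0⟩
  P={0,5}:  v_{0} + v_{5} = v_{1}  →  sig = ⟨2 | 1⟩
  P={0,6}:  v_{0} + v_{6} = v_{2}  →  sig = ⟨2 | 1⟩
  P={1,2}:  v_{1} + v_{2} = v_{0}  →  sig = ⟨2 | 1⟩
  P={6,9}:  v_{6} + v_{9} = v_{0} + v_{3}  →  sig = ⟨2 | 1 1⟩
  P={7,8}:  v_{7} + v_{8} = v_{1} + v_{5}  →  sig = ⟨2 | 1 1⟩
  P={2,8}:  v_{2} + v_{8} = v_{1} + v_{3} + v_{4}  →  sig = ⟨2 | 1 1 1⟩
  P={6,8}:  v_{6} + v_{8} = v_{3} + v_{4} + v_{5}  →  sig = ⟨2 | 1 1 1⟩
  P={0,8}:  v_{0} + v_{8} = 2·v_{1} + v_{3} + v_{4}  →  sig = ⟨2 | 1 1 2⟩
  P={2,9}:  v_{2} + v_{9} = 2·v_{0} + v_{3}  →  sig = ⟨2 | 1 2⟩
  P={5,9}:  v_{5} + v_{9} = 2·v_{1} + v_{3}  →  sig = ⟨2 | 1 2⟩
  P={8,9}:  v_{8} + v_{9} = 3·v_{1} + 2·v_{3} + v_{4}  →  sig = ⟨2 | 1 2 3⟩
  P={3,4,7}:  v_{3} + v_{4} + v_{7} = 0  →  sig = ⟨3 | 0⟩
  P={0,1,3}:  v_{0} + v_{1} + v_{3} = v_{9}  →  sig = ⟨3 | 1⟩
  P={4,7,9}:  v_{4} + v_{7} + v_{9} = v_{0} + v_{1}  →  sig = ⟨3 | 1 1⟩
  P={1,3,4,5}:  v_{1} + v_{3} + v_{4} + v_{5} = v_{8}  →  sig = ⟨4 | 1⟩

so the primitive-relation signature multiset is
[⟨2 | 0⟩, ⟨2 | 0⟩, ⟨2 | 1⟩, ⟨2 | 1⟩, ⟨2 | 1⟩, ⟨2 | 1 1⟩, ⟨2 | 1 1⟩, ⟨2 | 1 1 1⟩, ⟨2 | 1 1 1⟩, ⟨2 | 1 1 2⟩, ⟨2 | 1 2⟩, ⟨2 | 1 2⟩, ⟨2 | 1 2 3⟩, ⟨3 | 0⟩, ⟨3 | 1⟩, ⟨3 | 1 1⟩, ⟨4 | 1⟩]


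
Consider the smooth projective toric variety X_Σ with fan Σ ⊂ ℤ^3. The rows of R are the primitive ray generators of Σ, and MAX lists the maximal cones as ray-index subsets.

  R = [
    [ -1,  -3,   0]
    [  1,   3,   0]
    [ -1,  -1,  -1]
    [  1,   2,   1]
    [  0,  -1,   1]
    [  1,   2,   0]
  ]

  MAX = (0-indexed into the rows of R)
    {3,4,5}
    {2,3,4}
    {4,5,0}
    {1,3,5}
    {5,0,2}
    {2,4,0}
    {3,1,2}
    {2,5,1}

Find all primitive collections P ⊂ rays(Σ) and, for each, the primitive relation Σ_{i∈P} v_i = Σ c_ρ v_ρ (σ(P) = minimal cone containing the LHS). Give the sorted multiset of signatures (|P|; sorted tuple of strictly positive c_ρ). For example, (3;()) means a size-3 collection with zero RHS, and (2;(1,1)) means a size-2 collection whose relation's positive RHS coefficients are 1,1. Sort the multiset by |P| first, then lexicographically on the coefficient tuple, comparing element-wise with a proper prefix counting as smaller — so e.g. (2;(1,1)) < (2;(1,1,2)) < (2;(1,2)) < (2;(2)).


5 collections generate NE(X_Σ); each relation:

  P={0,1}:  v_{0} + v_{1} = 0  so sig = (2;())
  P={0,3}:  v_{0} + v_{3} = v_{4}  so sig = (2;(1))
  P={1,4}:  v_{1} + v_{4} = v_{3}  so sig = (2;(1))
  P={2,4,5}:  v_{2} + v_{4} + v_{5} = 0  so sig = (3;())
  P={2,3,5}:  v_{2} + v_{3} + v_{5} = v_{1}  so sig = (3;(1))

Sorted signature multiset PRS(X):
{ (2;()),  (2;(1)) ×2,  (3;()),  (3;(1)) }


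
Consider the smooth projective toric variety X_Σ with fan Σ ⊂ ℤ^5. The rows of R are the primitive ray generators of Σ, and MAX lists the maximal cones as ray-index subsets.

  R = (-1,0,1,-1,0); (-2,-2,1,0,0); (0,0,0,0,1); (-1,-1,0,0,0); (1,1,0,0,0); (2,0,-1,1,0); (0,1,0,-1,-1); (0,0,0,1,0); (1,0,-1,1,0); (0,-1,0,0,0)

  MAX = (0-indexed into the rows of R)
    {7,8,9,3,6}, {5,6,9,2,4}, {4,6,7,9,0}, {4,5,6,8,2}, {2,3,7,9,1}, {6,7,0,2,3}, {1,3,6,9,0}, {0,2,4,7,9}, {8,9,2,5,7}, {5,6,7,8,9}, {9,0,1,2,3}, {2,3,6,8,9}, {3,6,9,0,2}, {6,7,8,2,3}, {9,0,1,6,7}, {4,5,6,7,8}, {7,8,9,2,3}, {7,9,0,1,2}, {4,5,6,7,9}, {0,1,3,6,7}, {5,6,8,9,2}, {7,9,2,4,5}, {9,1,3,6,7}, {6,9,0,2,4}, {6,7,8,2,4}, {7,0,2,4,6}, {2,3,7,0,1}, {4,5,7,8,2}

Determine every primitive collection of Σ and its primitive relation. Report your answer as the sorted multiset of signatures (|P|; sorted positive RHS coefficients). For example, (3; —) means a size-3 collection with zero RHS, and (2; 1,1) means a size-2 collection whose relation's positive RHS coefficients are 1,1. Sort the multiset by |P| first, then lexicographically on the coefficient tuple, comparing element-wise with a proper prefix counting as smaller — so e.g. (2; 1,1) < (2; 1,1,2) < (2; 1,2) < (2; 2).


Minimal non-faces — 12 found among 10 rays, 28 max cones:

  P = {0,8}:  v_{0} + v_{8} = 0  so sig = (2; —)
  P = {3,4}:  v_{3} + v_{4} = 0  so sig = (2; —)
  P = {0,5}:  v_{0} + v_{5} = v_{4} + v_{9}  so sig = (2; 1,1)
  P = {3,5}:  v_{3} + v_{5} = v_{8} + v_{9}  so sig = (2; 1,1)
  P = {1,4}:  v_{1} + v_{4} = v_{0} + v_{7} + v_{9}  so sig = (2; 1,1,1)
  P = {1,8}:  v_{1} + v_{8} = v_{3} + v_{7} + v_{9}  so sig = (2; 1,1,1)
  P = {1,5}:  v_{1} + v_{5} = v_{7} + 2·v_{9}  so sig = (2; 1,2)
  P = {4,8,9}:  v_{4} + v_{8} + v_{9} = v_{5}  so sig = (3; 1)
  P = {1,2,6}:  v_{1} + v_{2} + v_{6} = v_{0} + v_{3}  so sig = (3; 1,1)
  P = {2,6,7,9}:  v_{2} + v_{6} + v_{7} + v_{9} = 0  so sig = (4; —)
  P = {0,3,7,9}:  v_{0} + v_{3} + v_{7} + v_{9} = v_{1}  so sig = (4; 1)
  P = {2,5,6,7}:  v_{2} + v_{5} + v_{6} + v_{7} = v_{4} + v_{8}  so sig = (4; 1,1)

Hence PRS(X_Σ) =
    |P|=2: 7 collections, coeffs (), (), (1,1), (1,1), (1,1,1), (1,1,1), (1,2)
    |P|=3: 2 collections, coeffs (1), (1,1)
    |P|=4: 3 collections, coeffs (), (1), (1,1)


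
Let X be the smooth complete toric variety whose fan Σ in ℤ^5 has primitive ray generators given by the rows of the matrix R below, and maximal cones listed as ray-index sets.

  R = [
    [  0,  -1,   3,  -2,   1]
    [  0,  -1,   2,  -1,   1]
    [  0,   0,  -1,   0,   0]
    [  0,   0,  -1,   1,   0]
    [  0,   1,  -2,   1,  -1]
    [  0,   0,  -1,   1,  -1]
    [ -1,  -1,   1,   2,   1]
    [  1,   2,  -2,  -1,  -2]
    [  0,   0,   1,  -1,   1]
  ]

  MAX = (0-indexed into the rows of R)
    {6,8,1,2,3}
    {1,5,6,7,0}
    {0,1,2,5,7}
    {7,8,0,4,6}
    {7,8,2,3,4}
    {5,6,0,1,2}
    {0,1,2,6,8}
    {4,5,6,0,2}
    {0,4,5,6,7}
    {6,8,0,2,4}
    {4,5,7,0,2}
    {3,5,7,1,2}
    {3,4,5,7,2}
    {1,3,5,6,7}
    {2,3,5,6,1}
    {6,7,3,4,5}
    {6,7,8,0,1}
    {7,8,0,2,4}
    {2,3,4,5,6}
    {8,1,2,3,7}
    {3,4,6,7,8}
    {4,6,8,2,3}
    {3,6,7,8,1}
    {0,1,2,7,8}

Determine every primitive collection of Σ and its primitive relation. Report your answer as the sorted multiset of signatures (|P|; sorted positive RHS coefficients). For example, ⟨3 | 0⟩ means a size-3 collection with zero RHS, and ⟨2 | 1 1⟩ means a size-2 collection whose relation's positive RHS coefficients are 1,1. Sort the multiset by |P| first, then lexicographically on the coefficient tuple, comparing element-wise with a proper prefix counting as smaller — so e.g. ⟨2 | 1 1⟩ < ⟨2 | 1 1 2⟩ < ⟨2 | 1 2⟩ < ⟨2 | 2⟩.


Σ has 4 primitive collections:

  P={1,4}:  v_{1} + v_{4} = 0 — sig = ⟨2 | 0⟩
  P={5,8}:  v_{5} + v_{8} = 0 — sig = ⟨2 | 0⟩
  P={0,3}:  v_{0} + v_{3} = v_{1} — sig = ⟨2 | 1⟩
  P={2,6,7}:  v_{2} + v_{6} + v_{7} = v_{4} — sig = ⟨3 | 1⟩

Sorted signature multiset PRS(X):
{ ⟨2 | 0⟩ ×2,  ⟨2 | 1⟩,  ⟨3 | 1⟩ }


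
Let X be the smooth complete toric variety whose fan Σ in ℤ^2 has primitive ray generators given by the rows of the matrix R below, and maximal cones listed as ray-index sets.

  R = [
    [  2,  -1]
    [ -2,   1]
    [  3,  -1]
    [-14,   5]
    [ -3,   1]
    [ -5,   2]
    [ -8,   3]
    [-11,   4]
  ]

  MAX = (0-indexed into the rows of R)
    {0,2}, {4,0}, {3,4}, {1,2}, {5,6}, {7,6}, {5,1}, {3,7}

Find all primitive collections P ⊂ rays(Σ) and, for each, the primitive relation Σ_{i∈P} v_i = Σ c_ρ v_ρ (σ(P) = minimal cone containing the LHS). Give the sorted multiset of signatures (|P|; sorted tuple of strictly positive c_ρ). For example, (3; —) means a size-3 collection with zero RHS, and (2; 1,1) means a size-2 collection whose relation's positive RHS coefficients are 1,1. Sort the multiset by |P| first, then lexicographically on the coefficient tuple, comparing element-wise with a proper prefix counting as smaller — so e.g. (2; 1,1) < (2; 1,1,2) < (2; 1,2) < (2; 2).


20 minimal non-faces of Δ(Σ) (on 8 rays):

  {0,1}:  v_{0} + v_{1} = 0  ⇒ sig = (2; —)
  {2,4}:  v_{2} + v_{4} = 0  ⇒ sig = (2; —)
  {0,5}:  v_{0} + v_{5} = v_{4}  ⇒ sig = (2; 1)
  {1,4}:  v_{1} + v_{4} = v_{5}  ⇒ sig = (2; 1)
  {2,3}:  v_{2} + v_{3} = v_{7}  ⇒ sig = (2; 1)
  {2,5}:  v_{2} + v_{5} = v_{1}  ⇒ sig = (2; 1)
  {2,6}:  v_{2} + v_{6} = v_{5}  ⇒ sig = (2; 1)
  {2,7}:  v_{2} + v_{7} = v_{6}  ⇒ sig = (2; 1)
  {4,5}:  v_{4} + v_{5} = v_{6}  ⇒ sig = (2; 1)
  {4,6}:  v_{4} + v_{6} = v_{7}  ⇒ sig = (2; 1)
  {4,7}:  v_{4} + v_{7} = v_{3}  ⇒ sig = (2; 1)
  {1,7}:  v_{1} + v_{7} = v_{5} + v_{6}  ⇒ sig = (2; 1,1)
  {3,5}:  v_{3} + v_{5} = v_{6} + v_{7}  ⇒ sig = (2; 1,1)
  {0,6}:  v_{0} + v_{6} = 2·v_{4}  ⇒ sig = (2; 2)
  {1,3}:  v_{1} + v_{3} = 2·v_{6}  ⇒ sig = (2; 2)
  {1,6}:  v_{1} + v_{6} = 2·v_{5}  ⇒ sig = (2; 2)
  {3,6}:  v_{3} + v_{6} = 2·v_{7}  ⇒ sig = (2; 2)
  {5,7}:  v_{5} + v_{7} = 2·v_{6}  ⇒ sig = (2; 2)
  {0,7}:  v_{0} + v_{7} = 3·v_{4}  ⇒ sig = (2; 3)
  {0,3}:  v_{0} + v_{3} = 4·v_{4}  ⇒ sig = (2; 4)

Hence PRS(X_Σ) =
{ (2; —) ×2,  (2; 1) ×9,  (2; 1,1) ×2,  (2; 2) ×5,  (2; 3),  (2; 4) }


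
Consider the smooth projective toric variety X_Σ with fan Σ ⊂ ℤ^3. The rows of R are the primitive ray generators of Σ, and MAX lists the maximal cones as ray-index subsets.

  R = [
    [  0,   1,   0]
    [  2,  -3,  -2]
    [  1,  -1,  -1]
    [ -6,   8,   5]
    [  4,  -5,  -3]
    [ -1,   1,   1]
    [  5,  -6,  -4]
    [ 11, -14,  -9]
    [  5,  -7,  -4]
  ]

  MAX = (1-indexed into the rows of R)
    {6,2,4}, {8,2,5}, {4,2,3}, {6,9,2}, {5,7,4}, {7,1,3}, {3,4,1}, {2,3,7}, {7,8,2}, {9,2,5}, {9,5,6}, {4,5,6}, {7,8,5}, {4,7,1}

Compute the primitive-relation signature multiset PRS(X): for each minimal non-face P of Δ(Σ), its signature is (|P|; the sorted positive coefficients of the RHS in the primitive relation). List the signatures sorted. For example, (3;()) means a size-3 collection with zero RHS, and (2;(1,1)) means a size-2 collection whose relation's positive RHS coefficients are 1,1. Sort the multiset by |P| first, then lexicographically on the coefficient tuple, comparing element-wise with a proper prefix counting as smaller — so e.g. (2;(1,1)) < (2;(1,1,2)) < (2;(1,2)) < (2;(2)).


Σ has 20 primitive collections:

  • {3,6}:  v_{3} + v_{6} = 0  ⇒ sig = (2;())
  • {1,9}:  v_{1} + v_{9} = v_{7}  ⇒ sig = (2;(1))
  • {3,5}:  v_{3} + v_{5} = v_{7}  ⇒ sig = (2;(1))
  • {4,8}:  v_{4} + v_{8} = v_{7}  ⇒ sig = (2;(1))
  • {4,9}:  v_{4} + v_{9} = v_{6}  ⇒ sig = (2;(1))
  • {6,7}:  v_{6} + v_{7} = v_{5}  ⇒ sig = (2;(1))
  • {1,6}:  v_{1} + v_{6} = v_{4} + v_{7}  ⇒ sig = (2;(1,1))
  • {3,9}:  v_{3} + v_{9} = v_{2} + v_{5}  ⇒ sig = (2;(1,1))
  • {1,5}:  v_{1} + v_{5} = v_{4} + 2·v_{7}  ⇒ sig = (2;(1,2))
  • {1,8}:  v_{1} + v_{8} = v_{3} + 2·v_{7}  ⇒ sig = (2;(1,2))
  • {3,8}:  v_{3} + v_{8} = v_{2} + 2·v_{7}  ⇒ sig = (2;(1,2))
  • {6,8}:  v_{6} + v_{8} = v_{2} + 2·v_{5}  ⇒ sig = (2;(1,2))
  • {7,9}:  v_{7} + v_{9} = v_{2} + 2·v_{5}  ⇒ sig = (2;(1,2))
  • {1,2}:  v_{1} + v_{2} = 2·v_{3}  ⇒ sig = (2;(2))
  • {8,9}:  v_{8} + v_{9} = 2·v_{2} + 3·v_{5}  ⇒ sig = (2;(2,3))
  • {2,4,5}:  v_{2} + v_{4} + v_{5} = 0  ⇒ sig = (3;())
  • {2,4,7}:  v_{2} + v_{4} + v_{7} = v_{3}  ⇒ sig = (3;(1))
  • {2,5,6}:  v_{2} + v_{5} + v_{6} = v_{9}  ⇒ sig = (3;(1))
  • {2,5,7}:  v_{2} + v_{5} + v_{7} = v_{8}  ⇒ sig = (3;(1))
  • {3,4,7}:  v_{3} + v_{4} + v_{7} = v_{1}  ⇒ sig = (3;(1))

so the primitive-relation signature multiset is
[(2;()), (2;(1)), (2;(1)), (2;(1)), (2;(1)), (2;(1)), (2;(1,1)), (2;(1,1)), (2;(1,2)), (2;(1,2)), (2;(1,2)), (2;(1,2)), (2;(1,2)), (2;(2)), (2;(2,3)), (3;()), (3;(1)), (3;(1)), (3;(1)), (3;(1))]


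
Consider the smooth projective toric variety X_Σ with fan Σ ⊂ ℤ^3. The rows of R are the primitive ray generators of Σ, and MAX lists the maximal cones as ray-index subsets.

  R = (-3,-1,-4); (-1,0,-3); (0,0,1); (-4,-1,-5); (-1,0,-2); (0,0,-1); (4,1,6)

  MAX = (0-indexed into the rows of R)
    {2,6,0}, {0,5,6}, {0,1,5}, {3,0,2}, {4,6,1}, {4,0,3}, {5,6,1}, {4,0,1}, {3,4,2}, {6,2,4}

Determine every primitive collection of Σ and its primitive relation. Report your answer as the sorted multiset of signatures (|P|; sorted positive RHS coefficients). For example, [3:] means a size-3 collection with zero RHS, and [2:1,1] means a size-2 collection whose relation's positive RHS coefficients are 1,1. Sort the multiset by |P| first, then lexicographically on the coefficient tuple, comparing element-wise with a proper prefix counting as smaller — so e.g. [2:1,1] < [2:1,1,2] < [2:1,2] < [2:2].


Primitive collections (9):

  P = {2,5}:  v_{2} + v_{5} = 0  ⇒ sig = [2:]
  P = {1,2}:  v_{1} + v_{2} = v_{4}  ⇒ sig = [2:1]
  P = {3,6}:  v_{3} + v_{6} = v_{2}  ⇒ sig = [2:1]
  P = {4,5}:  v_{4} + v_{5} = v_{1}  ⇒ sig = [2:1]
  P = {3,5}:  v_{3} + v_{5} = v_{0} + v_{4}  ⇒ sig = [2:1,1]
  P = {1,3}:  v_{1} + v_{3} = v_{0} + 2·v_{4}  ⇒ sig = [2:1,2]
  P = {0,4,6}:  v_{0} + v_{4} + v_{6} = 0  ⇒ sig = [3:]
  P = {0,1,6}:  v_{0} + v_{1} + v_{6} = v_{5}  ⇒ sig = [3:1]
  P = {0,2,4}:  v_{0} + v_{2} + v_{4} = v_{3}  ⇒ sig = [3:1]

so the primitive-relation signature multiset is
    |P|=2: 6 collections, coeffs (), (1), (1), (1), (1,1), (1,2)
    |P|=3: 3 collections, coeffs (), (1), (1)


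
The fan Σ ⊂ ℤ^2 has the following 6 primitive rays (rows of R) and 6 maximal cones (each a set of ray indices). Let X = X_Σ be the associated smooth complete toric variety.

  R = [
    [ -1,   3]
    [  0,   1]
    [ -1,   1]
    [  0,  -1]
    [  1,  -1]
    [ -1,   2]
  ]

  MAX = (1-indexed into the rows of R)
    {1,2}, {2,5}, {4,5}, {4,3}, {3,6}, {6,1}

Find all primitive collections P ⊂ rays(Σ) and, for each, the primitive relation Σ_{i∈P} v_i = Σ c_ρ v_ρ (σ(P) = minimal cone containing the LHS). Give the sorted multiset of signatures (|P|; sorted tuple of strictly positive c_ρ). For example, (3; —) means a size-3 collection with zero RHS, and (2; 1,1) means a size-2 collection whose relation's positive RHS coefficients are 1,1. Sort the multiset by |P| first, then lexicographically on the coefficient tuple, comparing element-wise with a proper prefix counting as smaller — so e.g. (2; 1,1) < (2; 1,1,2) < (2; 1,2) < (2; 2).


The 9 primitive collections of Σ (r=6, n=2):

  • {2,4}:  v_{2} + v_{4} = 0  ⟹  sig = (2; —)
  • {3,5}:  v_{3} + v_{5} = 0  ⟹  sig = (2; —)
  • {1,4}:  v_{1} + v_{4} = v_{6}  ⟹  sig = (2; 1)
  • {2,3}:  v_{2} + v_{3} = v_{6}  ⟹  sig = (2; 1)
  • {2,6}:  v_{2} + v_{6} = v_{1}  ⟹  sig = (2; 1)
  • {4,6}:  v_{4} + v_{6} = v_{3}  ⟹  sig = (2; 1)
  • {5,6}:  v_{5} + v_{6} = v_{2}  ⟹  sig = (2; 1)
  • {1,3}:  v_{1} + v_{3} = 2·v_{6}  ⟹  sig = (2; 2)
  • {1,5}:  v_{1} + v_{5} = 2·v_{2}  ⟹  sig = (2; 2)

Signatures (|P|; sorted positive RHS coefficients), sorted:
    (2; —)
    (2; —)
    (2; 1)
    (2; 1)
    (2; 1)
    (2; 1)
    (2; 1)
    (2; 2)
    (2; 2)


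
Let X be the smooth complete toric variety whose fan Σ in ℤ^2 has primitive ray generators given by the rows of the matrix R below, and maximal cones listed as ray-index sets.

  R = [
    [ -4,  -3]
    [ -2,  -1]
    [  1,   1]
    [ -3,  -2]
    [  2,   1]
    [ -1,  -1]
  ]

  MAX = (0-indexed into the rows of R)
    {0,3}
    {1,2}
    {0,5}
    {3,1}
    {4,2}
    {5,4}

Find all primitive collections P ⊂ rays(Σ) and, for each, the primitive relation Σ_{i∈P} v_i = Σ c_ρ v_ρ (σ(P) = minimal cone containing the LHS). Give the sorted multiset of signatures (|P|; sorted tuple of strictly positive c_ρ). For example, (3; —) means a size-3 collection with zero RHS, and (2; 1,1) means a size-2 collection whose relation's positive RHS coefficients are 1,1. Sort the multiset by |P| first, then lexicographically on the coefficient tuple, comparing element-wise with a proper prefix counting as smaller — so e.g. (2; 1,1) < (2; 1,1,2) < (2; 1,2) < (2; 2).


9 collections generate NE(X_Σ); each relation:

  {1,4}:  v_{1} + v_{4} = 0  →  sig = (2; —)
  {2,5}:  v_{2} + v_{5} = 0  →  sig = (2; —)
  {0,2}:  v_{0} + v_{2} = v_{3}  →  sig = (2; 1)
  {1,5}:  v_{1} + v_{5} = v_{3}  →  sig = (2; 1)
  {2,3}:  v_{2} + v_{3} = v_{1}  →  sig = (2; 1)
  {3,4}:  v_{3} + v_{4} = v_{5}  →  sig = (2; 1)
  {3,5}:  v_{3} + v_{5} = v_{0}  →  sig = (2; 1)
  {0,1}:  v_{0} + v_{1} = 2·v_{3}  →  sig = (2; 2)
  {0,4}:  v_{0} + v_{4} = 2·v_{5}  →  sig = (2; 2)

Signatures (|P|; sorted positive RHS coefficients), sorted:
    (2; —)
    (2; —)
    (2; 1)
    (2; 1)
    (2; 1)
    (2; 1)
    (2; 1)
    (2; 2)
    (2; 2)
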